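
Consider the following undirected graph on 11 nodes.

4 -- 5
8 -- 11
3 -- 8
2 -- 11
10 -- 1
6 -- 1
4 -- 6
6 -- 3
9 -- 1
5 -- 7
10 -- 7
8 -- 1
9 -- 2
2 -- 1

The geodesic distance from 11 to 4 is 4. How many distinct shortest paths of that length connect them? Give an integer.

The shortest distance is 4. The length-4 paths are: 11–8–1–6–4; 11–2–1–6–4; 11–8–3–6–4.
That gives 3 distinct shortest paths.

3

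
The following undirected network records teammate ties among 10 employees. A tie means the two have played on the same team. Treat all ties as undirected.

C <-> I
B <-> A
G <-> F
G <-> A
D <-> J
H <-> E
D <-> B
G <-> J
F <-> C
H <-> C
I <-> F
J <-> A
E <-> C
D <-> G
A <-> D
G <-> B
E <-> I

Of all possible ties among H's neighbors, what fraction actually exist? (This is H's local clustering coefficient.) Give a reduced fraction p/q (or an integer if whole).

1

H's neighbors: C and E (k = 2).
Possible neighbor pairs: C(2,2) = 1. Edges among them: C–E → e = 1.
Clustering(H) = 1/1.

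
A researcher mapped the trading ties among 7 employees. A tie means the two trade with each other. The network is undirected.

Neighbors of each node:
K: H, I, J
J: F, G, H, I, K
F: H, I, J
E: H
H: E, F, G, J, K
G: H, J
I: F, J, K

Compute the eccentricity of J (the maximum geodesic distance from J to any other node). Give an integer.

Distances from J: E:2, F:1, G:1, H:1, I:1, K:1.
The largest is 2 (to E), so the eccentricity of J is 2.

2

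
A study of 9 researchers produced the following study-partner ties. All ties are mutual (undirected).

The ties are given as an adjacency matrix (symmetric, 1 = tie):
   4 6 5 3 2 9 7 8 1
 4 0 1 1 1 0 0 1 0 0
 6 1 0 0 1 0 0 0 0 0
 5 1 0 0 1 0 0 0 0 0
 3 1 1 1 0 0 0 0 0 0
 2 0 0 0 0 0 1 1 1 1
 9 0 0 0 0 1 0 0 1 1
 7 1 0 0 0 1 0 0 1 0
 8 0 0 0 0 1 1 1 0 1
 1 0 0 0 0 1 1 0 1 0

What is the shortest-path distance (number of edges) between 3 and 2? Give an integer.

One shortest route is 3 – 4 – 7 – 2, which uses 3 edges, and at distance 2 from 3 we only reach {7}, which does not include 2. So d(3,2) = 3.

3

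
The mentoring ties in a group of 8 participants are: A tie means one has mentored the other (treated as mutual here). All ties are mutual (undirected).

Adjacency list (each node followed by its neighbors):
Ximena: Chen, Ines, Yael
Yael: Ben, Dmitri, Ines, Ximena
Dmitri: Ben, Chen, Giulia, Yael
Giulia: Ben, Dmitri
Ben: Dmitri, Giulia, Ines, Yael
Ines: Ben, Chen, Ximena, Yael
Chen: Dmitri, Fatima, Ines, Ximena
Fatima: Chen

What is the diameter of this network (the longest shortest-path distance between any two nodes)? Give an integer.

3

Eccentricity of each node (its greatest distance to any other): Ben:3, Chen:2, Dmitri:2, Fatima:3, Giulia:3, Ines:2, Ximena:3, Yael:3.
The maximum eccentricity is 3, realized for instance by the pair Yael–Fatima via Yael – Ines – Chen – Fatima. So the diameter is 3.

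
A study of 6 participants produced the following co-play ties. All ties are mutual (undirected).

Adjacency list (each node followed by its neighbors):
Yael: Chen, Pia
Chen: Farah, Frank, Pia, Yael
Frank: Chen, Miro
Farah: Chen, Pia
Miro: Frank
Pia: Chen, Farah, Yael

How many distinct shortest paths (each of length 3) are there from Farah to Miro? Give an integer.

1

The shortest distance is 3, and the only length-3 path is Farah–Chen–Frank–Miro. So there is exactly 1 shortest path.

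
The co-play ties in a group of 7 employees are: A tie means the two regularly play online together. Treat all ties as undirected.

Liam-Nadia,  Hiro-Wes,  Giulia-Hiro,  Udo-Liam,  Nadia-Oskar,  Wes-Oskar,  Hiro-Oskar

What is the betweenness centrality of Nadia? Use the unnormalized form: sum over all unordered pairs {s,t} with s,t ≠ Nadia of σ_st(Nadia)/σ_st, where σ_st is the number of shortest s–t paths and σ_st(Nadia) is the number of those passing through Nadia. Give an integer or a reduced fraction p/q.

Pairs whose geodesics pass through Nadia — Udo–Oskar: 1; Udo–Wes: 1; Udo–Hiro: 1; Udo–Giulia: 1; Oskar–Liam: 1; Wes–Liam: 1; Liam–Hiro: 1; Liam–Giulia: 1.
All other pairs contribute 0.
Summing the contributions gives betweenness(Nadia) = 8.

8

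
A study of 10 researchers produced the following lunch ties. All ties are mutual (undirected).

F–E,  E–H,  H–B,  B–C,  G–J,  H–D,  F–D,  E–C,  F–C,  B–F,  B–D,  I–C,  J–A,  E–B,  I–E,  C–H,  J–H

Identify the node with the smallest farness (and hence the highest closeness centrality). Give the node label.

H

Farness (sum of distances to all others) for each node — A:25, B:15, C:15, D:18, E:15, F:19, G:25, H:13, I:22, J:17.
The smallest farness is 13, for H, so H has the highest closeness.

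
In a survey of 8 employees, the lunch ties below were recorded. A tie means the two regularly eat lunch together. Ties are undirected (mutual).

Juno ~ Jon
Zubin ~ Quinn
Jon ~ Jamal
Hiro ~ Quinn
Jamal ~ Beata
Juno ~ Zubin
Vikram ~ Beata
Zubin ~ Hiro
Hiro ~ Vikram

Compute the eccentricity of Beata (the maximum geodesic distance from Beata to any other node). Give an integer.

3

Distances from Beata: Hiro:2, Jamal:1, Jon:2, Juno:3, Quinn:3, Vikram:1, Zubin:3.
The largest is 3 (to Juno, Zubin, and Quinn), so the eccentricity of Beata is 3.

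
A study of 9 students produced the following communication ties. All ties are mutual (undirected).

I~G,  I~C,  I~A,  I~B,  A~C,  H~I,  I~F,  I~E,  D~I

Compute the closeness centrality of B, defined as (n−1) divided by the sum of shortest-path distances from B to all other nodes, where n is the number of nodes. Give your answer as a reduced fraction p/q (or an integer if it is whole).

Distances from B: A:2, C:2, D:2, E:2, F:2, G:2, H:2, I:1. Sum = 15.
n = 9, so closeness = 8/15.

8/15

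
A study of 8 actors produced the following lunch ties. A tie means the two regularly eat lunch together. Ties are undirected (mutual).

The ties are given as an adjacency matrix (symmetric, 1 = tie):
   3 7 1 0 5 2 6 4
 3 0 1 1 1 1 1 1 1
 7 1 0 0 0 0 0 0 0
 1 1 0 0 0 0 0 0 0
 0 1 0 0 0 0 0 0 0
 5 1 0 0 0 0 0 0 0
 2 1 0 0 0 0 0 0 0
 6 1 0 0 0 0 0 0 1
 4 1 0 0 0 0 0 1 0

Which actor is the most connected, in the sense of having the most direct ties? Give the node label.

3

Degrees — 0:1, 1:1, 2:1, 3:7, 4:2, 5:1, 6:2, 7:1.
The maximum is 7, attained only by 3.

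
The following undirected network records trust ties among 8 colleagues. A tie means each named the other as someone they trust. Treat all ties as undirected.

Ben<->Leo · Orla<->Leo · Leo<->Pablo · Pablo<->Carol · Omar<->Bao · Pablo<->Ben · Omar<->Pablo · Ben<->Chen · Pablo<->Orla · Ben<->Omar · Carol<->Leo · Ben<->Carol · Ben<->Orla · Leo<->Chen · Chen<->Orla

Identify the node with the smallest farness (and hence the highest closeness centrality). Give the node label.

Ben

Farness (sum of distances to all others) for each node — Bao:17, Ben:8, Carol:12, Chen:12, Leo:10, Omar:11, Orla:11, Pablo:9.
The smallest farness is 8, for Ben, so Ben has the highest closeness.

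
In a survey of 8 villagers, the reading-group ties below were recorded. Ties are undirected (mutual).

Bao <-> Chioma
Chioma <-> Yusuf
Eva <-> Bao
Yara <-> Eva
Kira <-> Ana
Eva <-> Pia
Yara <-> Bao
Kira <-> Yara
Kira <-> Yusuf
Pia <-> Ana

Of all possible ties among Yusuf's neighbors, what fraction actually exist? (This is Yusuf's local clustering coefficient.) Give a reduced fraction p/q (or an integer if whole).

0

Yusuf's neighbors: Chioma and Kira (k = 2).
Possible neighbor pairs: C(2,2) = 1. Edges among them: none → e = 0.
Clustering(Yusuf) = 0/1.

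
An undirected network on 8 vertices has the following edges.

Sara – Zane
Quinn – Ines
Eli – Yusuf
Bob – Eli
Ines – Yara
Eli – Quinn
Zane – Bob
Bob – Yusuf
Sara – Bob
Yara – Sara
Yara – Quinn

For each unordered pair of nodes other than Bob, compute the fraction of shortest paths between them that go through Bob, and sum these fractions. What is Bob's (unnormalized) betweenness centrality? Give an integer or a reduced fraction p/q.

Pairs whose geodesics pass through Bob — Sara–Eli: 1; Sara–Yusuf: 1; Yara–Yusuf: 1/2; Quinn–Zane: 1/2; Eli–Zane: 1; Yusuf–Zane: 1.
All other pairs contribute 0.
Summing the contributions gives betweenness(Bob) = 5.

5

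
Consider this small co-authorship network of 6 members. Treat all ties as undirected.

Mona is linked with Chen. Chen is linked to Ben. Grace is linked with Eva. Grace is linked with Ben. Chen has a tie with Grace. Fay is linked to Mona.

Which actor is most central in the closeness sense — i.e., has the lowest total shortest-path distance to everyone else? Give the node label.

Farness (sum of distances to all others) for each node — Ben:9, Chen:7, Eva:12, Fay:13, Grace:8, Mona:9.
The smallest farness is 7, for Chen, so Chen has the highest closeness.

Chen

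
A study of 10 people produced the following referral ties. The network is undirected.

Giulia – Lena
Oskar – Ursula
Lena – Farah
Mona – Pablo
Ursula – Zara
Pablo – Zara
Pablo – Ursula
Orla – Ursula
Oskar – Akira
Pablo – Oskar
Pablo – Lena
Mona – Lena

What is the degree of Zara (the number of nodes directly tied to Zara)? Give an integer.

2

Zara is directly tied to Pablo and Ursula. That is 2 neighbors, so the degree of Zara is 2.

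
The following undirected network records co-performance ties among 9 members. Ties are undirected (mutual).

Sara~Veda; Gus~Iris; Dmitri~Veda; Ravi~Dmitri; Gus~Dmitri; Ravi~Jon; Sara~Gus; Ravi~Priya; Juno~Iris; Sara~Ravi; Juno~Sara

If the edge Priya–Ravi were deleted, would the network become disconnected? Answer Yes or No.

Without the Priya–Ravi edge there is no alternate route between Priya and Ravi, so the network disconnects. It is a bridge.

Yes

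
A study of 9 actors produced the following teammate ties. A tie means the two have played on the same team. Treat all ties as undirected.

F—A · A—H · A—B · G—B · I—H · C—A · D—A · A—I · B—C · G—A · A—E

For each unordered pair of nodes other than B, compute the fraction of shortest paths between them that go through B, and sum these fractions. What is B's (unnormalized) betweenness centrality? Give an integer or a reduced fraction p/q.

1/2

Pairs whose geodesics pass through B — G–C: 1/2.
All other pairs contribute 0.
Summing the contributions gives betweenness(B) = 1/2.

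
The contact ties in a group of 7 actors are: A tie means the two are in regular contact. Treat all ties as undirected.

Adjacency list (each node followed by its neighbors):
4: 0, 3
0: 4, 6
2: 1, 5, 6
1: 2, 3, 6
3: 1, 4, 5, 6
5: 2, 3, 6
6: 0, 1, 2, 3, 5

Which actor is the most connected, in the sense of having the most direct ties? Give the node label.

Degrees — 0:2, 1:3, 2:3, 3:4, 4:2, 5:3, 6:5.
The maximum is 5, attained only by 6.

6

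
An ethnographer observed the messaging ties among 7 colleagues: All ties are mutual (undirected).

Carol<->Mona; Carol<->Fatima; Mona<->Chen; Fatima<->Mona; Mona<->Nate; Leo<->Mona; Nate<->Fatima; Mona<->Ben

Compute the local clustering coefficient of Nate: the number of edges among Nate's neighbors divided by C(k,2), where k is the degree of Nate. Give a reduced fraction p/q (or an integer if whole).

1

Nate's neighbors: Fatima and Mona (k = 2).
Possible neighbor pairs: C(2,2) = 1. Edges among them: Fatima–Mona → e = 1.
Clustering(Nate) = 1/1.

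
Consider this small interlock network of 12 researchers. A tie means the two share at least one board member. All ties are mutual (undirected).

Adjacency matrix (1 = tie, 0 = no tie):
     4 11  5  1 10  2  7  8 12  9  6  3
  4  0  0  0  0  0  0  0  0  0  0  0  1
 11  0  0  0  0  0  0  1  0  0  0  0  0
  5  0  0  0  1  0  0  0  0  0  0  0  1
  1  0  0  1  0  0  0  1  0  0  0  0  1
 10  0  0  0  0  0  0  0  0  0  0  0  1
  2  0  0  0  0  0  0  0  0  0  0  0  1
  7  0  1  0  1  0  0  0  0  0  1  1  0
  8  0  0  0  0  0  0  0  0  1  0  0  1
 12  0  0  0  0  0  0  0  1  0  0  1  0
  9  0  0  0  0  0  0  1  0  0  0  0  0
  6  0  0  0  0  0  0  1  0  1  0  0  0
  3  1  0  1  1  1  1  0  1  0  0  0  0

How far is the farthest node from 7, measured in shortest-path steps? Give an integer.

3

Distances from 7: 1:1, 2:3, 3:2, 4:3, 5:2, 6:1, 8:3, 9:1, 10:3, 11:1, 12:2.
The largest is 3 (to 8, 4, 10, and 2), so the eccentricity of 7 is 3.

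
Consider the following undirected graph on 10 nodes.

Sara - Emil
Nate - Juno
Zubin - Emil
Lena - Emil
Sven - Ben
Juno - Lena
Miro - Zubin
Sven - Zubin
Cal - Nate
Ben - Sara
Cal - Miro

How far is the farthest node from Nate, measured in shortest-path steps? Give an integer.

Distances from Nate: Ben:5, Cal:1, Emil:3, Juno:1, Lena:2, Miro:2, Sara:4, Sven:4, Zubin:3.
The largest is 5 (to Ben), so the eccentricity of Nate is 5.

5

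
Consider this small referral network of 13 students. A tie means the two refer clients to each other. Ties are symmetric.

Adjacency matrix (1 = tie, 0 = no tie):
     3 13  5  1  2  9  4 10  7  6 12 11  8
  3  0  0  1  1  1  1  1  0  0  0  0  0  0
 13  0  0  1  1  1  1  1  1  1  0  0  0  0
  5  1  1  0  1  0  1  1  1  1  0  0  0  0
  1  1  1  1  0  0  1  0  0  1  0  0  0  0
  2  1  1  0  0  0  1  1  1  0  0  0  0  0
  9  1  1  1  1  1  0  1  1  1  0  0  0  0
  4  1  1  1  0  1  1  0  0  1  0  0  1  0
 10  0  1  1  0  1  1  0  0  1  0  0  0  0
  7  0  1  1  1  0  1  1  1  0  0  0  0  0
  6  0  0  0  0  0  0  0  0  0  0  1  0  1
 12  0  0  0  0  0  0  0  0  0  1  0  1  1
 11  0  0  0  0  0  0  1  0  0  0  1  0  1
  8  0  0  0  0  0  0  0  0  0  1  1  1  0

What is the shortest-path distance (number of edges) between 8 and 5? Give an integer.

3

One shortest route is 8 – 11 – 4 – 5, which uses 3 edges, and at distance 2 from 8 we only reach {4}, which does not include 5. So d(8,5) = 3.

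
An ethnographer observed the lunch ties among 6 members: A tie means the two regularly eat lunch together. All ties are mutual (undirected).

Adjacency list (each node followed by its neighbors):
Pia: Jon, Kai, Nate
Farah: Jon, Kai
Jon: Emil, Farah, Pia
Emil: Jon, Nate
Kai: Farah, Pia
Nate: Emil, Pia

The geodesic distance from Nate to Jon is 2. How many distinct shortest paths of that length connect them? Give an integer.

The shortest distance is 2. The length-2 paths are: Nate–Emil–Jon; Nate–Pia–Jon.
That gives 2 distinct shortest paths.

2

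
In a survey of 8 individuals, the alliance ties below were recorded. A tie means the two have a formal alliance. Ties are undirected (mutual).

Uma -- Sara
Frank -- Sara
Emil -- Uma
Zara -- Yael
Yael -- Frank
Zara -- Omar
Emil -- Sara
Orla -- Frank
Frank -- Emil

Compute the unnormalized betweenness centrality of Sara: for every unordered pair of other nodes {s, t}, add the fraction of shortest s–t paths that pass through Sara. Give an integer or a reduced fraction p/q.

Pairs whose geodesics pass through Sara — Omar–Uma: 1/2; Zara–Uma: 1/2; Yael–Uma: 1/2; Orla–Uma: 1/2; Uma–Frank: 1/2.
All other pairs contribute 0.
Summing the contributions gives betweenness(Sara) = 5/2.

5/2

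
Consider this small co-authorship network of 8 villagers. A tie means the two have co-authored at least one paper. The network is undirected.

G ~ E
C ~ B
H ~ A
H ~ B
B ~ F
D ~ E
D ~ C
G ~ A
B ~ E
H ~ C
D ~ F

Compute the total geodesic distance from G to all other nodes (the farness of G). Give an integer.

Distances from G: A:1, B:2, C:3, D:2, E:1, F:3, H:2.
Sum = 1 + 2 + 3 + 2 + 1 + 3 + 2 = 14.

14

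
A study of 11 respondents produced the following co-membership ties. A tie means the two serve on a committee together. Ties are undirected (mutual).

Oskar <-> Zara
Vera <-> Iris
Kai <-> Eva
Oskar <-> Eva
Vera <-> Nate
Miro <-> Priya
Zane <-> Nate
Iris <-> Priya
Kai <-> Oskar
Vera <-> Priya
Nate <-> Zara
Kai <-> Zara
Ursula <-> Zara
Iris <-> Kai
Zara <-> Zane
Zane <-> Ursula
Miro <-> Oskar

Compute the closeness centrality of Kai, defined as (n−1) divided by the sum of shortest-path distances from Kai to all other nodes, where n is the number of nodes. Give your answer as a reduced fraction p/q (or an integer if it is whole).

5/8

Distances from Kai: Eva:1, Iris:1, Miro:2, Nate:2, Oskar:1, Priya:2, Ursula:2, Vera:2, Zane:2, Zara:1. Sum = 16.
n = 11, so closeness = 10/16 = 5/8.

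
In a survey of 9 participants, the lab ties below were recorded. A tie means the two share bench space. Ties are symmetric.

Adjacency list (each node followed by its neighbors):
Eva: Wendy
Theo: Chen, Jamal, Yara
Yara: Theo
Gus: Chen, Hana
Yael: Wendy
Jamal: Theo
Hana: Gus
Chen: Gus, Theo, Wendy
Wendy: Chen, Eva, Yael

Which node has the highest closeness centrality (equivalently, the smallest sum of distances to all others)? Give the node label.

Chen

Farness (sum of distances to all others) for each node — Chen:13, Eva:23, Gus:18, Hana:25, Jamal:23, Theo:16, Wendy:16, Yael:23, Yara:23.
The smallest farness is 13, for Chen, so Chen has the highest closeness.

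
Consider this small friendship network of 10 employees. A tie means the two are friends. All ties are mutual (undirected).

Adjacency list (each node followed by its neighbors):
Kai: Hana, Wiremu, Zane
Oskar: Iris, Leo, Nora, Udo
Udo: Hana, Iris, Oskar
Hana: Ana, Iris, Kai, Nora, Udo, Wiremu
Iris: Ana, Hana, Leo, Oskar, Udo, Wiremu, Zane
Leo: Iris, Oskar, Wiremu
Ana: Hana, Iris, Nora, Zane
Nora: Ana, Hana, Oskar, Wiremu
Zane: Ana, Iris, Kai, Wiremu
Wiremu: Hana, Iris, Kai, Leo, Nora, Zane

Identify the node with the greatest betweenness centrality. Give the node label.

Unnormalized betweenness of each node: Ana:1, Hana:100/21, Iris:319/42, Kai:1/4, Leo:10/21, Nora:143/84, Oskar:7/4, Udo:10/21, Wiremu:100/21, Zane:103/84.
Iris has the largest value, 319/42, making it the main broker — the node through which the most shortest paths run.

Iris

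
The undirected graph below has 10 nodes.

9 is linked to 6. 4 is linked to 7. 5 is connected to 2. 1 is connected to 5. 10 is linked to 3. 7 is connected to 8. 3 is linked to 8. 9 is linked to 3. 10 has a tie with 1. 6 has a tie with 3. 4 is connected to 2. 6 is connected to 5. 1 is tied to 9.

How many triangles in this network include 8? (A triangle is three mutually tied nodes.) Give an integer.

8's neighbors are 3 and 7, but none of them are tied to each other, so no triangle contains 8.

0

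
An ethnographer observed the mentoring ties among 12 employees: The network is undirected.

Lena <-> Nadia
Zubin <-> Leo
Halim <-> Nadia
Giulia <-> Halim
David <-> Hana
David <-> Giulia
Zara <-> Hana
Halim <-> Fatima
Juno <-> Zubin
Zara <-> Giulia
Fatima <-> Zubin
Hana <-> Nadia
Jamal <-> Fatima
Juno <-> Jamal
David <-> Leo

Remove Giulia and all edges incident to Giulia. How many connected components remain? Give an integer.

1

Giulia's neighbors (David, Halim, and Zara) remain reachable from one another through other ties, so the rest of the network stays in one piece.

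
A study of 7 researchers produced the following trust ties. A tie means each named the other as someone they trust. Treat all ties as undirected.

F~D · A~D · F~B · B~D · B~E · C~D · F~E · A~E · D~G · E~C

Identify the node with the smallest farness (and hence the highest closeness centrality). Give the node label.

Farness (sum of distances to all others) for each node — A:10, B:9, C:10, D:7, E:9, F:9, G:12.
The smallest farness is 7, for D, so D has the highest closeness.

D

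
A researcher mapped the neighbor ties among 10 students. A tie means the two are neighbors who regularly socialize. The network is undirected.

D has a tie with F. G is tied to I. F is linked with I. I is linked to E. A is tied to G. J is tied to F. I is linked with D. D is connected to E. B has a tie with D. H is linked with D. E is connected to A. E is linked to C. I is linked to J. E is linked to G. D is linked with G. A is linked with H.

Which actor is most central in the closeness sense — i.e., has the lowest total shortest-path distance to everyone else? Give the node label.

D

Farness (sum of distances to all others) for each node — A:18, B:20, C:21, D:12, E:13, F:17, G:14, H:18, I:13, J:20.
The smallest farness is 12, for D, so D has the highest closeness.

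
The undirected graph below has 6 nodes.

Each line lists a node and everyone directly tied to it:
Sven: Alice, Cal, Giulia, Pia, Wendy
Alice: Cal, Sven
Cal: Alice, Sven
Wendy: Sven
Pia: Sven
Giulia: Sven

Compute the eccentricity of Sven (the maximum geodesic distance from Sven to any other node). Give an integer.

Distances from Sven: Alice:1, Cal:1, Giulia:1, Pia:1, Wendy:1.
The largest is 1 (to Pia, Cal, Alice, Wendy, and Giulia), so the eccentricity of Sven is 1.

1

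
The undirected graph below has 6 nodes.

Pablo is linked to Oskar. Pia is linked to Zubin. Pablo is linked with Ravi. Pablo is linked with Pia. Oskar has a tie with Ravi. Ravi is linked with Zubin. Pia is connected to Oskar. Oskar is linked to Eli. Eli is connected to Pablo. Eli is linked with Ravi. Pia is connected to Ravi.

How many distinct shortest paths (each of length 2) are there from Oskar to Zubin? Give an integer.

2

The shortest distance is 2. The length-2 paths are: Oskar–Pia–Zubin; Oskar–Ravi–Zubin.
That gives 2 distinct shortest paths.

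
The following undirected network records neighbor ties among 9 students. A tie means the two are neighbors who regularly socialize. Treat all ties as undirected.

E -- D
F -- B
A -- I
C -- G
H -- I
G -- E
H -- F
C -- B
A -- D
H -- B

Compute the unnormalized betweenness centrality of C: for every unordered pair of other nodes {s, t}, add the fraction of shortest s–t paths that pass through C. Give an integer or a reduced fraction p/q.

Pairs whose geodesics pass through C — B–D: 1/2; B–E: 1; B–G: 1; F–E: 1; F–G: 1; H–E: 1/2; H–G: 1; I–G: 1/2.
All other pairs contribute 0.
Summing the contributions gives betweenness(C) = 13/2.

13/2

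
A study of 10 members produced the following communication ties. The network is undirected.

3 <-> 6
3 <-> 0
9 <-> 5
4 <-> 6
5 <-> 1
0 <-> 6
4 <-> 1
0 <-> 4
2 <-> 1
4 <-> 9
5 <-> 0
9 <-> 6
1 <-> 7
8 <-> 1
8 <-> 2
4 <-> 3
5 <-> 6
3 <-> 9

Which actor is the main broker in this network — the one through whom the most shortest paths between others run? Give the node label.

1

Unnormalized betweenness of each node: 0:7/12, 1:81/4, 2:0, 3:1/4, 4:41/4, 5:25/4, 6:5/6, 7:0, 8:0, 9:7/12.
1 has the largest value, 81/4, making it the main broker — the node through which the most shortest paths run.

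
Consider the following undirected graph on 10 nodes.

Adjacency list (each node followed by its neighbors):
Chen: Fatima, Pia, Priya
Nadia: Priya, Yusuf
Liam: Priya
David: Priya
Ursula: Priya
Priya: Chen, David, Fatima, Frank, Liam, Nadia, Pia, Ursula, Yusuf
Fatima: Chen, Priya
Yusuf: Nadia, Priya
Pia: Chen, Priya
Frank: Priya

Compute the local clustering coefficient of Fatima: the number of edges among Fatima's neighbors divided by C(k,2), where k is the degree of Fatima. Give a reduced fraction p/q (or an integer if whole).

Fatima's neighbors: Chen and Priya (k = 2).
Possible neighbor pairs: C(2,2) = 1. Edges among them: Chen–Priya → e = 1.
Clustering(Fatima) = 1/1.

1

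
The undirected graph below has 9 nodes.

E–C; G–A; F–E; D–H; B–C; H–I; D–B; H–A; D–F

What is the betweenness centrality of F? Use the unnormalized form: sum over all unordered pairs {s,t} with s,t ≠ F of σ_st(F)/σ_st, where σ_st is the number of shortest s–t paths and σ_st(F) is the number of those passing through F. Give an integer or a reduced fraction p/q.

Pairs whose geodesics pass through F — I–E: 1; D–E: 1; A–E: 1; E–G: 1; E–H: 1.
All other pairs contribute 0.
Summing the contributions gives betweenness(F) = 5.

5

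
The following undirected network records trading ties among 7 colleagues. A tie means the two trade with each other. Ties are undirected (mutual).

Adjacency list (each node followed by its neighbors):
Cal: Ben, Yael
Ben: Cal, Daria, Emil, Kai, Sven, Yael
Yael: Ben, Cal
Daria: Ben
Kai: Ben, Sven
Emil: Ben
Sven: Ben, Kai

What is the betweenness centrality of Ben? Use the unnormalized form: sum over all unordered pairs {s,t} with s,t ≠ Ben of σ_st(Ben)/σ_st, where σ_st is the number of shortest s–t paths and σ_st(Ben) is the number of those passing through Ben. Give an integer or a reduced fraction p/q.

Pairs whose geodesics pass through Ben — Yael–Sven: 1; Yael–Kai: 1; Yael–Daria: 1; Yael–Emil: 1; Sven–Cal: 1; Sven–Daria: 1; Sven–Emil: 1; Cal–Kai: 1; Cal–Daria: 1; Cal–Emil: 1; Kai–Daria: 1; Kai–Emil: 1; Daria–Emil: 1.
All other pairs contribute 0.
Summing the contributions gives betweenness(Ben) = 13.

13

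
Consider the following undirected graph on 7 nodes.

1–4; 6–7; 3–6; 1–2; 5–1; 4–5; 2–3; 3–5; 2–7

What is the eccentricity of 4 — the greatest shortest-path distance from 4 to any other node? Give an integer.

Distances from 4: 1:1, 2:2, 3:2, 5:1, 6:3, 7:3.
The largest is 3 (to 7 and 6), so the eccentricity of 4 is 3.

3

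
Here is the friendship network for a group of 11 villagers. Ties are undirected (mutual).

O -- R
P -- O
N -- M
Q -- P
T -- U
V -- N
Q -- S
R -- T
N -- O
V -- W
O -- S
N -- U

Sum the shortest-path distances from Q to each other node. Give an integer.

31

Distances from Q: M:4, N:3, O:2, P:1, R:3, S:1, T:4, U:4, V:4, W:5.
Sum = 4 + 3 + 2 + 1 + 3 + 1 + 4 + 4 + 4 + 5 = 31.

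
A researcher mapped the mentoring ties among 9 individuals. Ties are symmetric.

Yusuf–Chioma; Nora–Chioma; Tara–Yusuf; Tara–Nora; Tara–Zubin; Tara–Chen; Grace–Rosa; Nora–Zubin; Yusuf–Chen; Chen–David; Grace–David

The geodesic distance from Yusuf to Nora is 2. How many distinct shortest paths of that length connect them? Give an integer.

The shortest distance is 2. The length-2 paths are: Yusuf–Tara–Nora; Yusuf–Chioma–Nora.
That gives 2 distinct shortest paths.

2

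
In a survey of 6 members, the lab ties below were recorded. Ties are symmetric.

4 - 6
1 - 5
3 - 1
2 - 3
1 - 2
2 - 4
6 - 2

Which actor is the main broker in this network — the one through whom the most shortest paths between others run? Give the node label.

2

Unnormalized betweenness of each node: 1:4, 2:6, 3:0, 4:0, 5:0, 6:0.
2 has the largest value, 6, making it the main broker — the node through which the most shortest paths run.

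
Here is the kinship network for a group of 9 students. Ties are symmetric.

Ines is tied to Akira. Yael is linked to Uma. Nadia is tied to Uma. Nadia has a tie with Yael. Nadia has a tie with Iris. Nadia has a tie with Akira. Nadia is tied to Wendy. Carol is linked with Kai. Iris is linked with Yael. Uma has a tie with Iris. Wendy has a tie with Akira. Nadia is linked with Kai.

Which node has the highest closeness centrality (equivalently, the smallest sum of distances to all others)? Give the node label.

Nadia

Farness (sum of distances to all others) for each node — Akira:14, Carol:22, Ines:21, Iris:15, Kai:15, Nadia:10, Uma:15, Wendy:15, Yael:15.
The smallest farness is 10, for Nadia, so Nadia has the highest closeness.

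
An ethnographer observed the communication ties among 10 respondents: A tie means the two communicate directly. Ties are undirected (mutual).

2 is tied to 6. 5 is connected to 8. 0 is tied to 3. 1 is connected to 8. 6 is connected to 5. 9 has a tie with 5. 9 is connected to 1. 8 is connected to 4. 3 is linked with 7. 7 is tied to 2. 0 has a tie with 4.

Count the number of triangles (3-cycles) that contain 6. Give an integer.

6's neighbors are 2 and 5, but none of them are tied to each other, so no triangle contains 6.

0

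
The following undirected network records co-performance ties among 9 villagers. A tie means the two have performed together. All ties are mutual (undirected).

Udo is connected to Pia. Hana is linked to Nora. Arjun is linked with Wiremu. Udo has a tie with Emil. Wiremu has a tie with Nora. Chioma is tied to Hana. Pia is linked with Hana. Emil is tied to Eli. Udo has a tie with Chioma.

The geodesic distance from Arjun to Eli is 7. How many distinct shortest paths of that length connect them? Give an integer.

The shortest distance is 7. The length-7 paths are: Arjun–Wiremu–Nora–Hana–Chioma–Udo–Emil–Eli; Arjun–Wiremu–Nora–Hana–Pia–Udo–Emil–Eli.
That gives 2 distinct shortest paths.

2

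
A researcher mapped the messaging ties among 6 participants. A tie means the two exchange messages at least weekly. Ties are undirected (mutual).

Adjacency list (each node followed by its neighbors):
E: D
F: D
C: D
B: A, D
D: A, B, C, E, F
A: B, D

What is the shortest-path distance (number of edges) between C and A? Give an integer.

2

One shortest route is C – D – A, which uses 2 edges, and C and A are not directly tied, so nothing shorter exists. So d(C,A) = 2.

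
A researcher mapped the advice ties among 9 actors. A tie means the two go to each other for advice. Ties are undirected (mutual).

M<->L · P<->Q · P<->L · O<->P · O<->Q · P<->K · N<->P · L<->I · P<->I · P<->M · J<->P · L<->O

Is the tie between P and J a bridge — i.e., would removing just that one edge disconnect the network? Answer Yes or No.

Yes

Without the P–J edge there is no alternate route between P and J, so the network disconnects. It is a bridge.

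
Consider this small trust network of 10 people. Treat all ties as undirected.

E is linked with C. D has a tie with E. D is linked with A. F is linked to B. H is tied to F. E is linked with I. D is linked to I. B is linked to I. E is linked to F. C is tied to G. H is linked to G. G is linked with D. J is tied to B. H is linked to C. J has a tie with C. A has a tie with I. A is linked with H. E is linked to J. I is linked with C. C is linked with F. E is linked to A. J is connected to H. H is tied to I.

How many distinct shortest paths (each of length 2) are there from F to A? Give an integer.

2

The shortest distance is 2. The length-2 paths are: F–E–A; F–H–A.
That gives 2 distinct shortest paths.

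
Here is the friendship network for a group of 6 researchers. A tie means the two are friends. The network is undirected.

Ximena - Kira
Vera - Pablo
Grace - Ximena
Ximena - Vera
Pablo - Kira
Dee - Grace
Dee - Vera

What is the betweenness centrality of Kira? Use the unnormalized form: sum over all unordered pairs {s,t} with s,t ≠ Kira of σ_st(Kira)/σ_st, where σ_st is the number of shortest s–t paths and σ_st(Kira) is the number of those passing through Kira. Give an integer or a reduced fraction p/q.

Pairs whose geodesics pass through Kira — Ximena–Pablo: 1/2; Pablo–Grace: 1/3.
All other pairs contribute 0.
Summing the contributions gives betweenness(Kira) = 5/6.

5/6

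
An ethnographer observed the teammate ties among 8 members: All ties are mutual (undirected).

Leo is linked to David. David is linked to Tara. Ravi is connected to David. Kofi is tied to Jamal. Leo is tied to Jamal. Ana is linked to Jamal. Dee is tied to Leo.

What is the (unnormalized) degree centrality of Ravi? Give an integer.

Ravi is directly tied to David. That is 1 neighbor, so the degree of Ravi is 1.

1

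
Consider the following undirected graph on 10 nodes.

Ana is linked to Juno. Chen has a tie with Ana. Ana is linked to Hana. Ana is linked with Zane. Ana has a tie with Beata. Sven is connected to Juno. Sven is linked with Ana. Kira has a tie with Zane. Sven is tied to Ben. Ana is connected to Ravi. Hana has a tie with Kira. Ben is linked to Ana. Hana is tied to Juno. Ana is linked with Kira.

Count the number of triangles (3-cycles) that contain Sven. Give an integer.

2

Sven's neighbors: Ana, Ben, and Juno.
Neighbor pairs that are themselves tied: Sven–Ana–Ben; Sven–Ana–Juno. Each forms one triangle with Sven, for 2 in total.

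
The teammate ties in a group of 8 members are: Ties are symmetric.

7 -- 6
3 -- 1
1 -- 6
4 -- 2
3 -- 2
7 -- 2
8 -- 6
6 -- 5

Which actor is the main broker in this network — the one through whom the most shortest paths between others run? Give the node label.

6

Unnormalized betweenness of each node: 1:3, 2:7, 3:2, 4:0, 5:0, 6:12, 7:6, 8:0.
6 has the largest value, 12, making it the main broker — the node through which the most shortest paths run.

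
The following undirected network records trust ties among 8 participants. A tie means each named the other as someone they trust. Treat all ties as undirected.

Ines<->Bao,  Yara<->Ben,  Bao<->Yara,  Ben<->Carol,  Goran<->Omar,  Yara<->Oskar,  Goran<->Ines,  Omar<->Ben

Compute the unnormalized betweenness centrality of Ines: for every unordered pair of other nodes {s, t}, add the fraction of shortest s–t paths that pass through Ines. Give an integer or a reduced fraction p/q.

5/2

Pairs whose geodesics pass through Ines — Oskar–Goran: 1/2; Bao–Omar: 1/2; Bao–Goran: 1; Yara–Goran: 1/2.
All other pairs contribute 0.
Summing the contributions gives betweenness(Ines) = 5/2.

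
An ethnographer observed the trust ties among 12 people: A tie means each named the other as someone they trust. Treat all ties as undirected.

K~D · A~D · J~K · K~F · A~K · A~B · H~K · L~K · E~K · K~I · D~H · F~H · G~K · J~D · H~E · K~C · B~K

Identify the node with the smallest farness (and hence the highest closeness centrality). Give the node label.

Farness (sum of distances to all others) for each node — A:19, B:20, C:21, D:18, E:20, F:20, G:21, H:18, I:21, J:20, K:11, L:21.
The smallest farness is 11, for K, so K has the highest closeness.

K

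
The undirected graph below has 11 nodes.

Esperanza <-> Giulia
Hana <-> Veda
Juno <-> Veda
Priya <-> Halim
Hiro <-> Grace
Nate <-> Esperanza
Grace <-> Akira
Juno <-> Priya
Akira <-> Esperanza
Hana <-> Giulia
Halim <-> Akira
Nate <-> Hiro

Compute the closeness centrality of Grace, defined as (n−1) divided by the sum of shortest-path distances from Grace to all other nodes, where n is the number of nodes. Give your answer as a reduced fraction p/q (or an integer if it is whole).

Distances from Grace: Akira:1, Esperanza:2, Giulia:3, Halim:2, Hana:4, Hiro:1, Juno:4, Nate:2, Priya:3, Veda:5. Sum = 27.
n = 11, so closeness = 10/27.

10/27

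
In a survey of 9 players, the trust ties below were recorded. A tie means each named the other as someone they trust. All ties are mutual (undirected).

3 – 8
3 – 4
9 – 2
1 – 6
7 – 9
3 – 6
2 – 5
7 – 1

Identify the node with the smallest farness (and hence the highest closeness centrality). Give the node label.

1

Farness (sum of distances to all others) for each node — 1:19, 2:28, 3:23, 4:30, 5:35, 6:20, 7:20, 8:30, 9:23.
The smallest farness is 19, for 1, so 1 has the highest closeness.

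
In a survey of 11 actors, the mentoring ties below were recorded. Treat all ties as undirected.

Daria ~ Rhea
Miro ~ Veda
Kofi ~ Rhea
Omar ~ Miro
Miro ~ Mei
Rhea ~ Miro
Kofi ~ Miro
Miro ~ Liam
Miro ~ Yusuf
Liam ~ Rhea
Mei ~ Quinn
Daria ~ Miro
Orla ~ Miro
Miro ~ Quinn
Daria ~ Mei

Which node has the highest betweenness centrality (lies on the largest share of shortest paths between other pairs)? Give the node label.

Miro

Unnormalized betweenness of each node: Daria:1/2, Kofi:0, Liam:0, Mei:1/2, Miro:75/2, Omar:0, Orla:0, Quinn:0, Rhea:3/2, Veda:0, Yusuf:0.
Miro has the largest value, 75/2, making it the main broker — the node through which the most shortest paths run.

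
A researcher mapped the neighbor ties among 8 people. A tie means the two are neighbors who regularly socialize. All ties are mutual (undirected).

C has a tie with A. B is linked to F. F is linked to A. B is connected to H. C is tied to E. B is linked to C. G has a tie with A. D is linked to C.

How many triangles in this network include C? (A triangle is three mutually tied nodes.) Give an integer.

0

C's neighbors are A, B, D, and E, but none of them are tied to each other, so no triangle contains C.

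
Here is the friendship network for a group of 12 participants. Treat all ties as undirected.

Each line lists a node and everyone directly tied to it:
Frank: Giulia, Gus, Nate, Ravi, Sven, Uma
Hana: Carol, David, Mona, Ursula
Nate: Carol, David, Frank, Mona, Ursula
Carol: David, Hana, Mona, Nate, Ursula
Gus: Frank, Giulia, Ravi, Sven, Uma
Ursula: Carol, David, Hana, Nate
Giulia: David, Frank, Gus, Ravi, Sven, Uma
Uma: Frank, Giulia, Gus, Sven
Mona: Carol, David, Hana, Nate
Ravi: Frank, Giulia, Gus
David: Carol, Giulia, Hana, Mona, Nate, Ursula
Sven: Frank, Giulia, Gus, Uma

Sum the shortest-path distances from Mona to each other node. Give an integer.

Distances from Mona: Carol:1, David:1, Frank:2, Giulia:2, Gus:3, Hana:1, Nate:1, Ravi:3, Sven:3, Uma:3, Ursula:2.
Sum = 1 + 1 + 2 + 2 + 3 + 1 + 1 + 3 + 3 + 3 + 2 = 22.

22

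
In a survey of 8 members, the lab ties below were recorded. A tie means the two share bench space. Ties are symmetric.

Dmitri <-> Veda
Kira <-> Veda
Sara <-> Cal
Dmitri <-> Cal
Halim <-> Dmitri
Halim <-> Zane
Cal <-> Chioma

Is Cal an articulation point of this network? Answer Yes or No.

Removing Cal leaves {Dmitri, Halim, Kira, Veda, and Zane} with no path to {Chioma}, so the network splits into 3 components. Cal is a cut vertex.

Yes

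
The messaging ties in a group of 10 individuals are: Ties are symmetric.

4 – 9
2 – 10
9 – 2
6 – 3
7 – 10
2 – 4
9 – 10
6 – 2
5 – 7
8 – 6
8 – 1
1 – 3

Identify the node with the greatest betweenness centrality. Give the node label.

2

Unnormalized betweenness of each node: 1:1/2, 2:43/2, 3:7/2, 4:0, 5:0, 6:37/2, 7:8, 8:7/2, 9:3/2, 10:14.
2 has the largest value, 43/2, making it the main broker — the node through which the most shortest paths run.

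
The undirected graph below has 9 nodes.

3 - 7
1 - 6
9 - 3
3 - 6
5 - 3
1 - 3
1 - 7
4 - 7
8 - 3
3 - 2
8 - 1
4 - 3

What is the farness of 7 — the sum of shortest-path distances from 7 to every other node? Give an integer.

13

Distances from 7: 1:1, 2:2, 3:1, 4:1, 5:2, 6:2, 8:2, 9:2.
Sum = 1 + 2 + 1 + 1 + 2 + 2 + 2 + 2 = 13.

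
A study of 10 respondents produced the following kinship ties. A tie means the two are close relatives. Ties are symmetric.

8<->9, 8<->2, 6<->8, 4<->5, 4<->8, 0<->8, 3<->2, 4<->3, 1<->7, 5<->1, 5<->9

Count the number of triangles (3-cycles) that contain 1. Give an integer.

0

1's neighbors are 5 and 7, but none of them are tied to each other, so no triangle contains 1.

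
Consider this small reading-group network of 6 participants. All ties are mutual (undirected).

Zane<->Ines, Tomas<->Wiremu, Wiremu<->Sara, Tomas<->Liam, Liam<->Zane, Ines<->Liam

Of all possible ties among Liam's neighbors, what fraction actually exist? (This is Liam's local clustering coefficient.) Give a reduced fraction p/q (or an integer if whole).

Liam's neighbors: Ines, Tomas, and Zane (k = 3).
Possible neighbor pairs: C(3,2) = 3. Edges among them: Ines–Zane → e = 1.
Clustering(Liam) = 1/3.

1/3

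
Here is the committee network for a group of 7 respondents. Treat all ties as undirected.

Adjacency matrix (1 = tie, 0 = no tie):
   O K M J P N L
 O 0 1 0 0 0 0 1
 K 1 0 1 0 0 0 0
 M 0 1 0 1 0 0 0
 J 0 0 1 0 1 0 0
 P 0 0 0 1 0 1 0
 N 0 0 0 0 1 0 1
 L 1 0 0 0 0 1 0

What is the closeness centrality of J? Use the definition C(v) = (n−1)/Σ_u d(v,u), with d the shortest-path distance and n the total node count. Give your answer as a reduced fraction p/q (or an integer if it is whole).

1/2

Distances from J: K:2, L:3, M:1, N:2, O:3, P:1. Sum = 12.
n = 7, so closeness = 6/12 = 1/2.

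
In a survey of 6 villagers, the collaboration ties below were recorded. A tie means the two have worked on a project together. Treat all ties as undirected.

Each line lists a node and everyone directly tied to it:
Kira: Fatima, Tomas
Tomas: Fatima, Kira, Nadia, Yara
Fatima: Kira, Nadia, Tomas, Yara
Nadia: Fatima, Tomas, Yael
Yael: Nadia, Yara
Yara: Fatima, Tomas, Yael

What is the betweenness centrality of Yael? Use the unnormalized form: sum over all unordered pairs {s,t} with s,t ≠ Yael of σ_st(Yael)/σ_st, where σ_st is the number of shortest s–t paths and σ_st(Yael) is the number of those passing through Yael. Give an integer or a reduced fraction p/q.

Pairs whose geodesics pass through Yael — Yara–Nadia: 1/3.
All other pairs contribute 0.
Summing the contributions gives betweenness(Yael) = 1/3.

1/3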